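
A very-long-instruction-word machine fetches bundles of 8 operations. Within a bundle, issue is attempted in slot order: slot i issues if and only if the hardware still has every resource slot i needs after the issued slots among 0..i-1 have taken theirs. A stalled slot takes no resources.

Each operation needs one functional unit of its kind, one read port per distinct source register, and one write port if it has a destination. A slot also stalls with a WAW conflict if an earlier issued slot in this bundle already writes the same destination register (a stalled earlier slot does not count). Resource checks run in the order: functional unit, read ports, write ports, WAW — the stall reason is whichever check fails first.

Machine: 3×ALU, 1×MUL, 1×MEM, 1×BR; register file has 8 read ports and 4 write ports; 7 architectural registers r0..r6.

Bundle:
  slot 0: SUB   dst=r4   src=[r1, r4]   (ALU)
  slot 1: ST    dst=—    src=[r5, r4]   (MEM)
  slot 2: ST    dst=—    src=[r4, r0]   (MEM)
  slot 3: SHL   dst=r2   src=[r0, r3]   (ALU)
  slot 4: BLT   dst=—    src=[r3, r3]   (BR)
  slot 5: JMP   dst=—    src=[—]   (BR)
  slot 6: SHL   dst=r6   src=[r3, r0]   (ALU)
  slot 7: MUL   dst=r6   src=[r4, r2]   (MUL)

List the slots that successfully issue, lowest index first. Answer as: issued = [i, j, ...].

issued = [0, 1, 3, 4]

(0) want 1×ALU +2rd +1wr — yes → AL2|MU1|ME1|BR1|rd6|wr3
(1) want 1×MEM +2rd +0wr — yes → AL2|MU1|ME0|BR1|rd4|wr3
(2) want 1×MEM +2rd +0wr — FU → AL2|MU1|ME0|BR1|rd4|wr3
(3) want 1×ALU +2rd +1wr — yes → AL1|MU1|ME0|BR1|rd2|wr2
(4) want 1×BR +1rd +0wr — yes → AL1|MU1|ME0|BR0|rd1|wr2
(5) want 1×BR +0rd +0wr — FU → AL1|MU1|ME0|BR0|rd1|wr2
(6) want 1×ALU +2rd +1wr — RD_PORT → AL1|MU1|ME0|BR0|rd1|wr2
(7) want 1×MUL +2rd +1wr — RD_PORT → AL1|MU1|ME0|BR0|rd1|wr2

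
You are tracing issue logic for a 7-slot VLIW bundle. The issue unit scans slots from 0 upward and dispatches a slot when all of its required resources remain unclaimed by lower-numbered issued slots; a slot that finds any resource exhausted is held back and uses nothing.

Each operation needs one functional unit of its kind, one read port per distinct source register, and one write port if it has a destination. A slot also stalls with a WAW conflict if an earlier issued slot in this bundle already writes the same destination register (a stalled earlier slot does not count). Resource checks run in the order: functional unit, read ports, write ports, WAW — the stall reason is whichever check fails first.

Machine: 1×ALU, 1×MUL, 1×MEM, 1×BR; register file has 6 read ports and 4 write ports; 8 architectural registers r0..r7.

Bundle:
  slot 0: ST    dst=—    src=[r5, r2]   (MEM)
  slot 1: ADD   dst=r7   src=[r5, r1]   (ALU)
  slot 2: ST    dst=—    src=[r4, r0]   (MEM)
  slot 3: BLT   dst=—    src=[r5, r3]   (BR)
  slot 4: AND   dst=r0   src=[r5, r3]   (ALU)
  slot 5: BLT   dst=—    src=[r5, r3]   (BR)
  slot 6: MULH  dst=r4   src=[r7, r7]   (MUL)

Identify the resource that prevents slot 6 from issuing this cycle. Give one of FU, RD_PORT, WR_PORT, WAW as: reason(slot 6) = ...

reason(slot 6) = RD_PORT

(0) want 1×MEM +2rd +0wr — yes → AL1|MU1|ME0|BR1|rd4|wr4
(1) want 1×ALU +2rd +1wr — yes → AL0|MU1|ME0|BR1|rd2|wr3
(2) want 1×MEM +2rd +0wr — FU → AL0|MU1|ME0|BR1|rd2|wr3
(3) want 1×BR +2rd +0wr — yes → AL0|MU1|ME0|BR0|rd0|wr3
(4) want 1×ALU +2rd +1wr — FU → AL0|MU1|ME0|BR0|rd0|wr3
(5) want 1×BR +2rd +0wr — FU → AL0|MU1|ME0|BR0|rd0|wr3
(6) want 1×MUL +1rd +1wr — RD_PORT → AL0|MU1|ME0|BR0|rd0|wr3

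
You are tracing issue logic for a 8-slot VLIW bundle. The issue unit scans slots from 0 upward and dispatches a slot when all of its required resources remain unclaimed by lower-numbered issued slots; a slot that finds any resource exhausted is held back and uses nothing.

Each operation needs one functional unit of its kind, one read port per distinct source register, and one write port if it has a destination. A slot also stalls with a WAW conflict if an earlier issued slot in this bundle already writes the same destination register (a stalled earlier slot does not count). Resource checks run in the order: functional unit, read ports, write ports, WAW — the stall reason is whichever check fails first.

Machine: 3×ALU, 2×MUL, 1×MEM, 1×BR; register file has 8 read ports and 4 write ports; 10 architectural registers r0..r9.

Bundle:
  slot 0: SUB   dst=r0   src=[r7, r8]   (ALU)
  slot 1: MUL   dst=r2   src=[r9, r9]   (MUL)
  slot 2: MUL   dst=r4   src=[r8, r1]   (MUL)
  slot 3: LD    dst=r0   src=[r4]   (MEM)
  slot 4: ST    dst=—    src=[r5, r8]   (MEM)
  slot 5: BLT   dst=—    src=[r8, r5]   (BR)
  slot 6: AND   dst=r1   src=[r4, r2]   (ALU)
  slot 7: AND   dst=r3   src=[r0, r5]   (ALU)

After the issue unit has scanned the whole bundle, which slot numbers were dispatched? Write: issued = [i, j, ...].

(0) want 1×ALU +2rd +1wr — yes → AL2|MU2|ME1|BR1|rd6|wr3
(1) want 1×MUL +1rd +1wr — yes → AL2|MU1|ME1|BR1|rd5|wr2
(2) want 1×MUL +2rd +1wr — yes → AL2|MU0|ME1|BR1|rd3|wr1
(3) want 1×MEM +1rd +1wr — WAW → AL2|MU0|ME1|BR1|rd3|wr1
(4) want 1×MEM +2rd +0wr — yes → AL2|MU0|ME0|BR1|rd1|wr1
(5) want 1×BR +2rd +0wr — RD_PORT → AL2|MU0|ME0|BR1|rd1|wr1
(6) want 1×ALU +2rd +1wr — RD_PORT → AL2|MU0|ME0|BR1|rd1|wr1
(7) want 1×ALU +2rd +1wr — RD_PORT → AL2|MU0|ME0|BR1|rd1|wr1

issued = [0, 1, 2, 4]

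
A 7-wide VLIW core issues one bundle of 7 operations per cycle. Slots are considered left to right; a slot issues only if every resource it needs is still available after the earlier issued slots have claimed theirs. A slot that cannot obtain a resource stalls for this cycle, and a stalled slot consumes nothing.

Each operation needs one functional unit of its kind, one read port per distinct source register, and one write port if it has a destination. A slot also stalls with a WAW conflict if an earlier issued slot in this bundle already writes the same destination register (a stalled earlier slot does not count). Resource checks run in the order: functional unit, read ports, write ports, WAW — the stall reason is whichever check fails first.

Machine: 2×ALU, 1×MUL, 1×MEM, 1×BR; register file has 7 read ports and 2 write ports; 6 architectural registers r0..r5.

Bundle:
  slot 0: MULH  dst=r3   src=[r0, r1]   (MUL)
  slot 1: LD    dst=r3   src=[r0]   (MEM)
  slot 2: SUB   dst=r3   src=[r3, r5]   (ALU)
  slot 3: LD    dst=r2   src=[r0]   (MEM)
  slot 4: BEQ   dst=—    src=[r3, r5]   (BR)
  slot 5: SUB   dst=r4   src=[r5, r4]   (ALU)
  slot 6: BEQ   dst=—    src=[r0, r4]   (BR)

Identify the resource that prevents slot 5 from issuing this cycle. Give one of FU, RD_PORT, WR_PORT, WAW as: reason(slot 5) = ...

(0) want 1×MUL +2rd +1wr — yes → AL2|MU0|ME1|BR1|rd5|wr1
(1) want 1×MEM +1rd +1wr — WAW → AL2|MU0|ME1|BR1|rd5|wr1
(2) want 1×ALU +2rd +1wr — WAW → AL2|MU0|ME1|BR1|rd5|wr1
(3) want 1×MEM +1rd +1wr — yes → AL2|MU0|ME0|BR1|rd4|wr0
(4) want 1×BR +2rd +0wr — yes → AL2|MU0|ME0|BR0|rd2|wr0
(5) want 1×ALU +2rd +1wr — WR_PORT → AL2|MU0|ME0|BR0|rd2|wr0
(6) want 1×BR +2rd +0wr — FU → AL2|MU0|ME0|BR0|rd2|wr0

reason(slot 5) = WR_PORT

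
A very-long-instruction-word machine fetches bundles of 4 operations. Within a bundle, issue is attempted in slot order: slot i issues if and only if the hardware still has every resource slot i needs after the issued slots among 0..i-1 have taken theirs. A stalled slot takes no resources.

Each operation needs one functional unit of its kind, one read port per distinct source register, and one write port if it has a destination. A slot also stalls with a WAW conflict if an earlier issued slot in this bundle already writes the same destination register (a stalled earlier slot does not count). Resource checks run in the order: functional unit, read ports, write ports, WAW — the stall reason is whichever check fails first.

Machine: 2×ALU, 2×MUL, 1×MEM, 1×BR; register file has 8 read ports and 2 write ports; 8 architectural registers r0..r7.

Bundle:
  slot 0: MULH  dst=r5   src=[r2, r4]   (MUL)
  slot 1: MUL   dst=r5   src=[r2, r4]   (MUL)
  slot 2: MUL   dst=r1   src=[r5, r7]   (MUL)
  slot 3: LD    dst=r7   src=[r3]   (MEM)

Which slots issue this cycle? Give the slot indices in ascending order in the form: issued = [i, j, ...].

#0 MUL src=r2,r4 dispatched  <A:2 Mu:1 Ld:1 B:1 rd:6 wr:1>
#1 MUL src=r2,r4 held:WAW  <A:2 Mu:1 Ld:1 B:1 rd:6 wr:1>
#2 MUL src=r5,r7 dispatched  <A:2 Mu:0 Ld:1 B:1 rd:4 wr:0>
#3 MEM src=r3 held:WR_PORT  <A:2 Mu:0 Ld:1 B:1 rd:4 wr:0>

issued = [0, 2]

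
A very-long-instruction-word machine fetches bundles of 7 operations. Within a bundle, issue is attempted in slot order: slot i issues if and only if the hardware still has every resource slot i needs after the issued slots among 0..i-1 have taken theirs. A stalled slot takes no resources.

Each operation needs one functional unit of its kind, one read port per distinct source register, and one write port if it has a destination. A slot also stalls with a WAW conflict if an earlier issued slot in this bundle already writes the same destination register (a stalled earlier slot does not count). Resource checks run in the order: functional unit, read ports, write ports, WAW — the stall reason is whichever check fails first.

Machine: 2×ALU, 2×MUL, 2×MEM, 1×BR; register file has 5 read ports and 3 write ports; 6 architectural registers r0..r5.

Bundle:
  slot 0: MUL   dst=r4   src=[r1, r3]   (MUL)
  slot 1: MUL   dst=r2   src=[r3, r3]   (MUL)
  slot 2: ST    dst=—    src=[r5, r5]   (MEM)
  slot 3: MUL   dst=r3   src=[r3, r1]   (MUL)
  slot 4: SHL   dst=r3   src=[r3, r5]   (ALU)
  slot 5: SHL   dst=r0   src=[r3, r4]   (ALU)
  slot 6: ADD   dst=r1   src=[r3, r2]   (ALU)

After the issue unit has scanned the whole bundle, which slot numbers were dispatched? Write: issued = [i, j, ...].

issued = [0, 1, 2]

#0 MUL src=r1,r3 dispatched  <A:2 Mu:1 Ld:2 B:1 rd:3 wr:2>
#1 MUL src=r3,r3 dispatched  <A:2 Mu:0 Ld:2 B:1 rd:2 wr:1>
#2 MEM src=r5,r5 dispatched  <A:2 Mu:0 Ld:1 B:1 rd:1 wr:1>
#3 MUL src=r3,r1 held:FU  <A:2 Mu:0 Ld:1 B:1 rd:1 wr:1>
#4 ALU src=r3,r5 held:RD_PORT  <A:2 Mu:0 Ld:1 B:1 rd:1 wr:1>
#5 ALU src=r3,r4 held:RD_PORT  <A:2 Mu:0 Ld:1 B:1 rd:1 wr:1>
#6 ALU src=r3,r2 held:RD_PORT  <A:2 Mu:0 Ld:1 B:1 rd:1 wr:1>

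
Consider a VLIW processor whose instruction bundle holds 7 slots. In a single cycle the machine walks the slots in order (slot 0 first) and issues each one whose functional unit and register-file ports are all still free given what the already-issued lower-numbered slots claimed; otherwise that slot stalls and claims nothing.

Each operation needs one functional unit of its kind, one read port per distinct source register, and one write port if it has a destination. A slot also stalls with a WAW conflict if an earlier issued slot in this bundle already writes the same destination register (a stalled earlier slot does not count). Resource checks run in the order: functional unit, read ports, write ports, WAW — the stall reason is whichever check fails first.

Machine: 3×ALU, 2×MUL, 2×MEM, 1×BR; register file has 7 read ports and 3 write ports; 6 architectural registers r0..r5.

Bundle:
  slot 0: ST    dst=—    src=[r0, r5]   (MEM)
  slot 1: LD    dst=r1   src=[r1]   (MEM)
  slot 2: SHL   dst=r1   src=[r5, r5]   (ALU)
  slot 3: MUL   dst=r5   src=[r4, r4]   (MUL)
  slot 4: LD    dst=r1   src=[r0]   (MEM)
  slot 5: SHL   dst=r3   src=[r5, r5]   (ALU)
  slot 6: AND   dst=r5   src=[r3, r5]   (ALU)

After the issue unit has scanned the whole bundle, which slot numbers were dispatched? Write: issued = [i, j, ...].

slot 0 (MEM): ISSUE — free A3,Mu2,Ld1,B1 rp5 wp3
slot 1 (MEM): ISSUE — free A3,Mu2,Ld0,B1 rp4 wp2
slot 2 (ALU): stall WAW — free A3,Mu2,Ld0,B1 rp4 wp2
slot 3 (MUL): ISSUE — free A3,Mu1,Ld0,B1 rp3 wp1
slot 4 (MEM): stall FU — free A3,Mu1,Ld0,B1 rp3 wp1
slot 5 (ALU): ISSUE — free A2,Mu1,Ld0,B1 rp2 wp0
slot 6 (ALU): stall WR_PORT — free A2,Mu1,Ld0,B1 rp2 wp0

issued = [0, 1, 3, 5]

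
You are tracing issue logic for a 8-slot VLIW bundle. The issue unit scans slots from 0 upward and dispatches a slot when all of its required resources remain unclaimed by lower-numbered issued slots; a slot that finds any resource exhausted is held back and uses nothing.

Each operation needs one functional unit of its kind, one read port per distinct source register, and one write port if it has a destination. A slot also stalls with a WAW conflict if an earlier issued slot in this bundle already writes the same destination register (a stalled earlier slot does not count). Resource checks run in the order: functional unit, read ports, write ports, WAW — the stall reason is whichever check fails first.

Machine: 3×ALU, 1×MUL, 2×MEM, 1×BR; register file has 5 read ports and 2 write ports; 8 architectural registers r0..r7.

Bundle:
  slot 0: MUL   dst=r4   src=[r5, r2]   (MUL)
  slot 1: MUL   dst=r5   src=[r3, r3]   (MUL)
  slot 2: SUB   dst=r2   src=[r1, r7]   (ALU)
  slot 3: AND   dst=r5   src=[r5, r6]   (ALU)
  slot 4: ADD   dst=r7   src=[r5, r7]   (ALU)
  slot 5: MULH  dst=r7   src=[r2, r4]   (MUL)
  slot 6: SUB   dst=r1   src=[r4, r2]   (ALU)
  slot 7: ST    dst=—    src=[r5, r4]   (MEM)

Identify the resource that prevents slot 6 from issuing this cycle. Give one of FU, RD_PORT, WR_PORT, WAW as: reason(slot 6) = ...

reason(slot 6) = RD_PORT

  0. MUL→r4 ⇒ go  {3A/0Mu/2Ld/1B | 3r 1w}
  1. MUL→r5 ⇒ no(FU)  {3A/0Mu/2Ld/1B | 3r 1w}
  2. ALU→r2 ⇒ go  {2A/0Mu/2Ld/1B | 1r 0w}
  3. ALU→r5 ⇒ no(RD_PORT)  {2A/0Mu/2Ld/1B | 1r 0w}
  4. ALU→r7 ⇒ no(RD_PORT)  {2A/0Mu/2Ld/1B | 1r 0w}
  5. MUL→r7 ⇒ no(FU)  {2A/0Mu/2Ld/1B | 1r 0w}
  6. ALU→r1 ⇒ no(RD_PORT)  {2A/0Mu/2Ld/1B | 1r 0w}
  7. MEM ⇒ no(RD_PORT)  {2A/0Mu/2Ld/1B | 1r 0w}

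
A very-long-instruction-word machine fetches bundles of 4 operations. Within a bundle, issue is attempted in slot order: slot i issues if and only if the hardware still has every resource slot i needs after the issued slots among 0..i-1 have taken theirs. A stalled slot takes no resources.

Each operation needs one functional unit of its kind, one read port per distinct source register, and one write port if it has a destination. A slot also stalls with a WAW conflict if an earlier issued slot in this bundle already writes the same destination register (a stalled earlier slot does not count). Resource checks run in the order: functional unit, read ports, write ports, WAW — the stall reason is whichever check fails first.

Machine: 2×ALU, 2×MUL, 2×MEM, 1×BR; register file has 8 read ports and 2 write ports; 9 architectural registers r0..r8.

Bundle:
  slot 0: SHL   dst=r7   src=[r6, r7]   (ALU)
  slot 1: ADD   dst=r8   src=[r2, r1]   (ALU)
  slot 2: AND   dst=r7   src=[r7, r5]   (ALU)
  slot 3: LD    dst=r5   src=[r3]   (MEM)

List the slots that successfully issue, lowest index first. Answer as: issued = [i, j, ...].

issued = [0, 1]

[0] ALU needs rd=2 wr=1: ok; after: ALU=1 MUL=2 MEM=2 BR=1, R=6, W=1
[1] ALU needs rd=2 wr=1: ok; after: ALU=0 MUL=2 MEM=2 BR=1, R=4, W=0
[2] ALU needs rd=2 wr=1: FU; after: ALU=0 MUL=2 MEM=2 BR=1, R=4, W=0
[3] MEM needs rd=1 wr=1: WR_PORT; after: ALU=0 MUL=2 MEM=2 BR=1, R=4, W=0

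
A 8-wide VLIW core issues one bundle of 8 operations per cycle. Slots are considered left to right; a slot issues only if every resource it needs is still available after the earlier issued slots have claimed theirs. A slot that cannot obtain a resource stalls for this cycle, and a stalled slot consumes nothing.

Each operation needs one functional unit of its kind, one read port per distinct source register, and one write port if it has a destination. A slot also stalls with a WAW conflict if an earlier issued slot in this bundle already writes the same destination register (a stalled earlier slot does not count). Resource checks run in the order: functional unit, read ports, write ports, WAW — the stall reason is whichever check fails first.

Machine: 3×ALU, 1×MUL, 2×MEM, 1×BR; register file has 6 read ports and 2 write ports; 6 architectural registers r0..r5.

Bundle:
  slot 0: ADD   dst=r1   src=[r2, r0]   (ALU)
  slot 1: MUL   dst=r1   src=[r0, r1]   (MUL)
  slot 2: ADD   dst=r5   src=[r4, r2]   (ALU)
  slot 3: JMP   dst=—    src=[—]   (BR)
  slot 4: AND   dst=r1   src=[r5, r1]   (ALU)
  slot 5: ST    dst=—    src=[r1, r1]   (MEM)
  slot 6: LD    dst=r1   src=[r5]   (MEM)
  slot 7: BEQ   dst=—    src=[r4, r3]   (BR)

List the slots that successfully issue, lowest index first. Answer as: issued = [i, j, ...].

issued = [0, 2, 3, 5]

(0) want 1×ALU +2rd +1wr — yes → AL2|MU1|ME2|BR1|rd4|wr1
(1) want 1×MUL +2rd +1wr — WAW → AL2|MU1|ME2|BR1|rd4|wr1
(2) want 1×ALU +2rd +1wr — yes → AL1|MU1|ME2|BR1|rd2|wr0
(3) want 1×BR +0rd +0wr — yes → AL1|MU1|ME2|BR0|rd2|wr0
(4) want 1×ALU +2rd +1wr — WR_PORT → AL1|MU1|ME2|BR0|rd2|wr0
(5) want 1×MEM +1rd +0wr — yes → AL1|MU1|ME1|BR0|rd1|wr0
(6) want 1×MEM +1rd +1wr — WR_PORT → AL1|MU1|ME1|BR0|rd1|wr0
(7) want 1×BR +2rd +0wr — FU → AL1|MU1|ME1|BR0|rd1|wr0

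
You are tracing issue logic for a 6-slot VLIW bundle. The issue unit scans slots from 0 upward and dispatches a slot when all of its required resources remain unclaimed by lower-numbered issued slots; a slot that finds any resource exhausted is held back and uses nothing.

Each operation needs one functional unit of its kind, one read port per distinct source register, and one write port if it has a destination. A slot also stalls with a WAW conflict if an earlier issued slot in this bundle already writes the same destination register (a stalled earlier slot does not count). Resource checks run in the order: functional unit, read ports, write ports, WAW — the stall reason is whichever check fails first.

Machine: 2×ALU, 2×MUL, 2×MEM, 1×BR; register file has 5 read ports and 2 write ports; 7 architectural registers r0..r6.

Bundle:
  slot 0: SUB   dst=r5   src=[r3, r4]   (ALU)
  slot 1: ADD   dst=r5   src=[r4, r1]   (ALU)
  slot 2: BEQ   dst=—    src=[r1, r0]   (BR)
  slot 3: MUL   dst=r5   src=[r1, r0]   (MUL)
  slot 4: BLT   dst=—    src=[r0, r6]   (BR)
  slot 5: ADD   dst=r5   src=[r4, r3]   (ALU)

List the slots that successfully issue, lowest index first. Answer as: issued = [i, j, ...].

  0. ALU→r5 ⇒ go  {1A/2Mu/2Ld/1B | 3r 1w}
  1. ALU→r5 ⇒ no(WAW)  {1A/2Mu/2Ld/1B | 3r 1w}
  2. BR ⇒ go  {1A/2Mu/2Ld/0B | 1r 1w}
  3. MUL→r5 ⇒ no(RD_PORT)  {1A/2Mu/2Ld/0B | 1r 1w}
  4. BR ⇒ no(FU)  {1A/2Mu/2Ld/0B | 1r 1w}
  5. ALU→r5 ⇒ no(RD_PORT)  {1A/2Mu/2Ld/0B | 1r 1w}

issued = [0, 2]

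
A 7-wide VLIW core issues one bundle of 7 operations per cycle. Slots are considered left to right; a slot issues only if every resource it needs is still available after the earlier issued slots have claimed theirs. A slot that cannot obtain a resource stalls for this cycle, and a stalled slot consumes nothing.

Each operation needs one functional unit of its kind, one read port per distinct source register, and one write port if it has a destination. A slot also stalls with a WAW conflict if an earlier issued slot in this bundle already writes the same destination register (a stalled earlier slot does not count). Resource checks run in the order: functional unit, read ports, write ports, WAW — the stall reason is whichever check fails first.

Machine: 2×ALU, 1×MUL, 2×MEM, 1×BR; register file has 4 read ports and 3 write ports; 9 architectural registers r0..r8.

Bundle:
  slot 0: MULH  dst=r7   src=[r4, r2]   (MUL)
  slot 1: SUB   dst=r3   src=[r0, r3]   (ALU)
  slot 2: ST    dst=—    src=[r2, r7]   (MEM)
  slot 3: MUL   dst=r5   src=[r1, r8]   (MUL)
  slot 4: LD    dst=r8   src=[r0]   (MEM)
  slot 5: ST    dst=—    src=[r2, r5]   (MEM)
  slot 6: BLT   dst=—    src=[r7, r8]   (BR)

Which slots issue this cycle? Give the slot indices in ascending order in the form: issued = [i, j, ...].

issued = [0, 1]

  0. MUL→r7 ⇒ go  {2A/0Mu/2Ld/1B | 2r 2w}
  1. ALU→r3 ⇒ go  {1A/0Mu/2Ld/1B | 0r 1w}
  2. MEM ⇒ no(RD_PORT)  {1A/0Mu/2Ld/1B | 0r 1w}
  3. MUL→r5 ⇒ no(FU)  {1A/0Mu/2Ld/1B | 0r 1w}
  4. MEM→r8 ⇒ no(RD_PORT)  {1A/0Mu/2Ld/1B | 0r 1w}
  5. MEM ⇒ no(RD_PORT)  {1A/0Mu/2Ld/1B | 0r 1w}
  6. BR ⇒ no(RD_PORT)  {1A/0Mu/2Ld/1B | 0r 1w}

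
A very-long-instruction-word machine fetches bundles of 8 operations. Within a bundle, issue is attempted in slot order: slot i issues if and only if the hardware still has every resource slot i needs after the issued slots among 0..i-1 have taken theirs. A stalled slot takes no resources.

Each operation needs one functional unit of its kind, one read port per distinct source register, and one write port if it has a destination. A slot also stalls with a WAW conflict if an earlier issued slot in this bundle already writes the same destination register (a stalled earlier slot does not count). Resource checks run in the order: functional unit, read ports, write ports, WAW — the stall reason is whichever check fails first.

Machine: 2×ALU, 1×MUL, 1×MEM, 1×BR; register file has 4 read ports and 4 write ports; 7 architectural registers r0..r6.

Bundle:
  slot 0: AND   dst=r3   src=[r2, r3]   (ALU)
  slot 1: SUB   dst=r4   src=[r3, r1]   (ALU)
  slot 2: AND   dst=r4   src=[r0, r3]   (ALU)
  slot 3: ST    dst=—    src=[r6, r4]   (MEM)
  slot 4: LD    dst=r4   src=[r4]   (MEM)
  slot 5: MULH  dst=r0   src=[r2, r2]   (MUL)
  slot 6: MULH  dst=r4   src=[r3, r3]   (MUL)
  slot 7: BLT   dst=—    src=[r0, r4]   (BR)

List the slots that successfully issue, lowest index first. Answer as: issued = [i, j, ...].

issued = [0, 1]

slot 0 (ALU): ISSUE — free A1,Mu1,Ld1,B1 rp2 wp3
slot 1 (ALU): ISSUE — free A0,Mu1,Ld1,B1 rp0 wp2
slot 2 (ALU): stall FU — free A0,Mu1,Ld1,B1 rp0 wp2
slot 3 (MEM): stall RD_PORT — free A0,Mu1,Ld1,B1 rp0 wp2
slot 4 (MEM): stall RD_PORT — free A0,Mu1,Ld1,B1 rp0 wp2
slot 5 (MUL): stall RD_PORT — free A0,Mu1,Ld1,B1 rp0 wp2
slot 6 (MUL): stall RD_PORT — free A0,Mu1,Ld1,B1 rp0 wp2
slot 7 (BR): stall RD_PORT — free A0,Mu1,Ld1,B1 rp0 wp2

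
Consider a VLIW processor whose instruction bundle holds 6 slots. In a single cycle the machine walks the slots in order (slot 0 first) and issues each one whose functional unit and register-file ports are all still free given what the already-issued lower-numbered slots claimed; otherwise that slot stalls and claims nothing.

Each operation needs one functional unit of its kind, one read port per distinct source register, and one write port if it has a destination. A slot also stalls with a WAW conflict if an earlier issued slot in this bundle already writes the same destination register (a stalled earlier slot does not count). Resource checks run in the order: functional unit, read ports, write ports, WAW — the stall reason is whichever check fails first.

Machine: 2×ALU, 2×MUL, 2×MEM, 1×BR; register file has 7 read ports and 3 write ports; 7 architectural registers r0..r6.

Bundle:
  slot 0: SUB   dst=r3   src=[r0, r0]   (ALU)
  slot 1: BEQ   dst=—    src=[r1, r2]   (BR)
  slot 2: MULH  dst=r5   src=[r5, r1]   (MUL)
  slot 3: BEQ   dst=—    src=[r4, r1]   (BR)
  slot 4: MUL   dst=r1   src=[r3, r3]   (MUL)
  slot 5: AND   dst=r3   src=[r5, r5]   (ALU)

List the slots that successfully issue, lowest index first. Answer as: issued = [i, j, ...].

slot 0 (ALU): ISSUE — free A1,Mu2,Ld2,B1 rp6 wp2
slot 1 (BR): ISSUE — free A1,Mu2,Ld2,B0 rp4 wp2
slot 2 (MUL): ISSUE — free A1,Mu1,Ld2,B0 rp2 wp1
slot 3 (BR): stall FU — free A1,Mu1,Ld2,B0 rp2 wp1
slot 4 (MUL): ISSUE — free A1,Mu0,Ld2,B0 rp1 wp0
slot 5 (ALU): stall WR_PORT — free A1,Mu0,Ld2,B0 rp1 wp0

issued = [0, 1, 2, 4]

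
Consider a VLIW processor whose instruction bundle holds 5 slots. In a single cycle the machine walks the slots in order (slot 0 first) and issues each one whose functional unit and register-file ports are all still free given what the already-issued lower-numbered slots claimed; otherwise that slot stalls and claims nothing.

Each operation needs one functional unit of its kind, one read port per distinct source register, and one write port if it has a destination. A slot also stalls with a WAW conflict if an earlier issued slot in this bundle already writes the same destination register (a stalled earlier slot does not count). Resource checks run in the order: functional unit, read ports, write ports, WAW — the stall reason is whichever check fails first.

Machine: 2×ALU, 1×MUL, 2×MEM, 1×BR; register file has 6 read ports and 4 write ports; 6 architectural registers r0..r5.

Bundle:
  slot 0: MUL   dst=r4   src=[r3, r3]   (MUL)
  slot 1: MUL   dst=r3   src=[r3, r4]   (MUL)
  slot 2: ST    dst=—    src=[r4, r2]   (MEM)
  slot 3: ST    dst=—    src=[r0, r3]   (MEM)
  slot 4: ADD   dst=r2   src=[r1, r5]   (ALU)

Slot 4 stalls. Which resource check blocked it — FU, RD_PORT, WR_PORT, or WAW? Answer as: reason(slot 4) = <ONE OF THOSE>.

  0. MUL→r4 ⇒ go  {2A/0Mu/2Ld/1B | 5r 3w}
  1. MUL→r3 ⇒ no(FU)  {2A/0Mu/2Ld/1B | 5r 3w}
  2. MEM ⇒ go  {2A/0Mu/1Ld/1B | 3r 3w}
  3. MEM ⇒ go  {2A/0Mu/0Ld/1B | 1r 3w}
  4. ALU→r2 ⇒ no(RD_PORT)  {2A/0Mu/0Ld/1B | 1r 3w}

reason(slot 4) = RD_PORT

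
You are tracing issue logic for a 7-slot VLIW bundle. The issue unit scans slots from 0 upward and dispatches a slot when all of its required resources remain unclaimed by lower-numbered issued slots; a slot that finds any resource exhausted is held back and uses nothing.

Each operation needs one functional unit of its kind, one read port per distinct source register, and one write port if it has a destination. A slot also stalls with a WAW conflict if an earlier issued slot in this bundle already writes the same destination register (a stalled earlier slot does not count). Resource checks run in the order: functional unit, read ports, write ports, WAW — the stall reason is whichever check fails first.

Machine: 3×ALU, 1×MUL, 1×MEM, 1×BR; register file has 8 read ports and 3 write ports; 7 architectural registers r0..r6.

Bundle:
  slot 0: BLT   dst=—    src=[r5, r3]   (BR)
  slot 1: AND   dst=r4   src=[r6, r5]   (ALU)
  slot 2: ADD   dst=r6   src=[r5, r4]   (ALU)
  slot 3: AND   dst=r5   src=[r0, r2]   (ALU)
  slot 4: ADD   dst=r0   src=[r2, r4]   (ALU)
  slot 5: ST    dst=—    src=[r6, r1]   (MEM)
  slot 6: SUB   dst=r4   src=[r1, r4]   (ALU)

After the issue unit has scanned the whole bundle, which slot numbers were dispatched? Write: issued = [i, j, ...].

[0] BR needs rd=2 wr=0: ok; after: ALU=3 MUL=1 MEM=1 BR=0, R=6, W=3
[1] ALU needs rd=2 wr=1: ok; after: ALU=2 MUL=1 MEM=1 BR=0, R=4, W=2
[2] ALU needs rd=2 wr=1: ok; after: ALU=1 MUL=1 MEM=1 BR=0, R=2, W=1
[3] ALU needs rd=2 wr=1: ok; after: ALU=0 MUL=1 MEM=1 BR=0, R=0, W=0
[4] ALU needs rd=2 wr=1: FU; after: ALU=0 MUL=1 MEM=1 BR=0, R=0, W=0
[5] MEM needs rd=2 wr=0: RD_PORT; after: ALU=0 MUL=1 MEM=1 BR=0, R=0, W=0
[6] ALU needs rd=2 wr=1: FU; after: ALU=0 MUL=1 MEM=1 BR=0, R=0, W=0

issued = [0, 1, 2, 3]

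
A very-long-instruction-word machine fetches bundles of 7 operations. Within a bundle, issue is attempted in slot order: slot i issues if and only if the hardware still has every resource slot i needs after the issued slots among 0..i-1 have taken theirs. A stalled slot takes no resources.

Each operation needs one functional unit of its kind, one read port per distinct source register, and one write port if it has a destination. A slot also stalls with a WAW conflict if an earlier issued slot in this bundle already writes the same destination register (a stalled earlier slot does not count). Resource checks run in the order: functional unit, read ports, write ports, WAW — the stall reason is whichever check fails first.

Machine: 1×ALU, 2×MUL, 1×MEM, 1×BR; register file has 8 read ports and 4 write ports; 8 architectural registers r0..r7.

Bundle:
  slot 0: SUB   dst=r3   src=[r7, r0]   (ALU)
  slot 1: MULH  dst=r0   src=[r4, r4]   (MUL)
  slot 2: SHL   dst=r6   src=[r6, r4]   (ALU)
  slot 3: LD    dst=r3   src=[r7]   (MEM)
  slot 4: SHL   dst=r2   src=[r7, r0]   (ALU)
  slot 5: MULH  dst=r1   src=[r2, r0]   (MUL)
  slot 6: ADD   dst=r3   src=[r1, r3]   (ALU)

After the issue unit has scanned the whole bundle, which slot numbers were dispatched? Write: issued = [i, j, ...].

slot 0 (ALU): ISSUE — free A0,Mu2,Ld1,B1 rp6 wp3
slot 1 (MUL): ISSUE — free A0,Mu1,Ld1,B1 rp5 wp2
slot 2 (ALU): stall FU — free A0,Mu1,Ld1,B1 rp5 wp2
slot 3 (MEM): stall WAW — free A0,Mu1,Ld1,B1 rp5 wp2
slot 4 (ALU): stall FU — free A0,Mu1,Ld1,B1 rp5 wp2
slot 5 (MUL): ISSUE — free A0,Mu0,Ld1,B1 rp3 wp1
slot 6 (ALU): stall FU — free A0,Mu0,Ld1,B1 rp3 wp1

issued = [0, 1, 5]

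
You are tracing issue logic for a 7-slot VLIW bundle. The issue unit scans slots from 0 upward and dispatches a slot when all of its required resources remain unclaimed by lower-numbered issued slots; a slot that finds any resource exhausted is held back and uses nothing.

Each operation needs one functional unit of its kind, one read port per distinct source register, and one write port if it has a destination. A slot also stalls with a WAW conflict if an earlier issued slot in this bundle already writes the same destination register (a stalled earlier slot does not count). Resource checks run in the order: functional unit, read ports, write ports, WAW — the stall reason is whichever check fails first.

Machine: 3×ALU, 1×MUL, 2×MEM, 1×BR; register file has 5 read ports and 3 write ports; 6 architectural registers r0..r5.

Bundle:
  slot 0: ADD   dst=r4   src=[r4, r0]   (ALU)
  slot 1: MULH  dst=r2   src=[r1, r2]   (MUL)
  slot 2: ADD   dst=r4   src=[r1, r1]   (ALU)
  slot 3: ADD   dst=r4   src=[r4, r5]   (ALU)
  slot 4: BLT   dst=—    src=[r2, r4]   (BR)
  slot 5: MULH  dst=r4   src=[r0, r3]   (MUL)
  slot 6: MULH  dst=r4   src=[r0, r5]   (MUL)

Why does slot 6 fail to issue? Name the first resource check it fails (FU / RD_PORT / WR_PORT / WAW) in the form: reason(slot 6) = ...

reason(slot 6) = FU

#0 ALU src=r4,r0 dispatched  <A:2 Mu:1 Ld:2 B:1 rd:3 wr:2>
#1 MUL src=r1,r2 dispatched  <A:2 Mu:0 Ld:2 B:1 rd:1 wr:1>
#2 ALU src=r1,r1 held:WAW  <A:2 Mu:0 Ld:2 B:1 rd:1 wr:1>
#3 ALU src=r4,r5 held:RD_PORT  <A:2 Mu:0 Ld:2 B:1 rd:1 wr:1>
#4 BR src=r2,r4 held:RD_PORT  <A:2 Mu:0 Ld:2 B:1 rd:1 wr:1>
#5 MUL src=r0,r3 held:FU  <A:2 Mu:0 Ld:2 B:1 rd:1 wr:1>
#6 MUL src=r0,r5 held:FU  <A:2 Mu:0 Ld:2 B:1 rd:1 wr:1>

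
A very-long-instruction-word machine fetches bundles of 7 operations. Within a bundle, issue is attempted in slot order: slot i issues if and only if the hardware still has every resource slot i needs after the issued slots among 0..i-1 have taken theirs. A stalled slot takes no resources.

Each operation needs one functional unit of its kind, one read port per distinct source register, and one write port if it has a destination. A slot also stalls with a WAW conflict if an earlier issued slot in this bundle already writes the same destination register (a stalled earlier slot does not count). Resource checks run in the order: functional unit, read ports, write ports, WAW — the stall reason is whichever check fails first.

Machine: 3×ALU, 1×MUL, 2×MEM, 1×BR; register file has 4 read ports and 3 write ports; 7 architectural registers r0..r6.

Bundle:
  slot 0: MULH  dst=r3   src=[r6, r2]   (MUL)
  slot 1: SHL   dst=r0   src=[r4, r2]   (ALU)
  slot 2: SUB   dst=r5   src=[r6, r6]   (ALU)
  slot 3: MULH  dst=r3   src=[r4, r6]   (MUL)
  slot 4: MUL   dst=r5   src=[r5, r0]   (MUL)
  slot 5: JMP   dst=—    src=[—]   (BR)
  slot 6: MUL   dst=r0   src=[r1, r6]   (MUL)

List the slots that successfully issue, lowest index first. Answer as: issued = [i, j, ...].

issued = [0, 1, 5]

#0 MUL src=r6,r2 dispatched  <A:3 Mu:0 Ld:2 B:1 rd:2 wr:2>
#1 ALU src=r4,r2 dispatched  <A:2 Mu:0 Ld:2 B:1 rd:0 wr:1>
#2 ALU src=r6,r6 held:RD_PORT  <A:2 Mu:0 Ld:2 B:1 rd:0 wr:1>
#3 MUL src=r4,r6 held:FU  <A:2 Mu:0 Ld:2 B:1 rd:0 wr:1>
#4 MUL src=r5,r0 held:FU  <A:2 Mu:0 Ld:2 B:1 rd:0 wr:1>
#5 BR src=- dispatched  <A:2 Mu:0 Ld:2 B:0 rd:0 wr:1>
#6 MUL src=r1,r6 held:FU  <A:2 Mu:0 Ld:2 B:0 rd:0 wr:1>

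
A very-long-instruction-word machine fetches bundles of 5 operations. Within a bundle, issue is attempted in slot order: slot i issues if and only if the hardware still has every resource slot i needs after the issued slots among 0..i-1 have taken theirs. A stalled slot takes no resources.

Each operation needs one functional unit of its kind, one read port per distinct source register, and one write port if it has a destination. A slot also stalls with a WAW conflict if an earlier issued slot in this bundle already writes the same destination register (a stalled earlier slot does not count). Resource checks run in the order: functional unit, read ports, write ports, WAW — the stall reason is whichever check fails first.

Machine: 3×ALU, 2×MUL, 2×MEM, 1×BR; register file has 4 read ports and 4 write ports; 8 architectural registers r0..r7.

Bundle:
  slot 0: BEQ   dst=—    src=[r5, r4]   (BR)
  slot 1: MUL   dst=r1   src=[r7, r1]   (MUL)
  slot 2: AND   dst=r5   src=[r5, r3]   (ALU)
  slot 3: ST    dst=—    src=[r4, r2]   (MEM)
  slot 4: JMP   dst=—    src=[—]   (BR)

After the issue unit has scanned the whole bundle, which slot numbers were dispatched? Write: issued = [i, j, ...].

issued = [0, 1]

[0] BR needs rd=2 wr=0: ok; after: ALU=3 MUL=2 MEM=2 BR=0, R=2, W=4
[1] MUL needs rd=2 wr=1: ok; after: ALU=3 MUL=1 MEM=2 BR=0, R=0, W=3
[2] ALU needs rd=2 wr=1: RD_PORT; after: ALU=3 MUL=1 MEM=2 BR=0, R=0, W=3
[3] MEM needs rd=2 wr=0: RD_PORT; after: ALU=3 MUL=1 MEM=2 BR=0, R=0, W=3
[4] BR needs rd=0 wr=0: FU; after: ALU=3 MUL=1 MEM=2 BR=0, R=0, W=3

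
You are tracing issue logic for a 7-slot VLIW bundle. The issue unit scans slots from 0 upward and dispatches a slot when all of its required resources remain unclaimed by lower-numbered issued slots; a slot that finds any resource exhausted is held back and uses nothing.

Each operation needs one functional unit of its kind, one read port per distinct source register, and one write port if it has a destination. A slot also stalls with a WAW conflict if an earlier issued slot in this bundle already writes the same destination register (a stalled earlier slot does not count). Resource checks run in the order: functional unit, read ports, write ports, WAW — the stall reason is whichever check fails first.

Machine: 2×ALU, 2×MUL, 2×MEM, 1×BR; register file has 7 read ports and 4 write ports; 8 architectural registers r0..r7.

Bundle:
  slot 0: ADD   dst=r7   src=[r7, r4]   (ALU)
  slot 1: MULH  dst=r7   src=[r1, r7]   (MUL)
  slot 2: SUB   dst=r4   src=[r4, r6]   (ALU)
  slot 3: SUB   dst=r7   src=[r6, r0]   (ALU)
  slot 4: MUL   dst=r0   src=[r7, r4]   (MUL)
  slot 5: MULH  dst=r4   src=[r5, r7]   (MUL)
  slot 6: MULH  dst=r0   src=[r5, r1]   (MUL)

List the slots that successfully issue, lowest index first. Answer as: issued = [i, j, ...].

(0) want 1×ALU +2rd +1wr — yes → AL1|MU2|ME2|BR1|rd5|wr3
(1) want 1×MUL +2rd +1wr — WAW → AL1|MU2|ME2|BR1|rd5|wr3
(2) want 1×ALU +2rd +1wr — yes → AL0|MU2|ME2|BR1|rd3|wr2
(3) want 1×ALU +2rd +1wr — FU → AL0|MU2|ME2|BR1|rd3|wr2
(4) want 1×MUL +2rd +1wr — yes → AL0|MU1|ME2|BR1|rd1|wr1
(5) want 1×MUL +2rd +1wr — RD_PORT → AL0|MU1|ME2|BR1|rd1|wr1
(6) want 1×MUL +2rd +1wr — RD_PORT → AL0|MU1|ME2|BR1|rd1|wr1

issued = [0, 2, 4]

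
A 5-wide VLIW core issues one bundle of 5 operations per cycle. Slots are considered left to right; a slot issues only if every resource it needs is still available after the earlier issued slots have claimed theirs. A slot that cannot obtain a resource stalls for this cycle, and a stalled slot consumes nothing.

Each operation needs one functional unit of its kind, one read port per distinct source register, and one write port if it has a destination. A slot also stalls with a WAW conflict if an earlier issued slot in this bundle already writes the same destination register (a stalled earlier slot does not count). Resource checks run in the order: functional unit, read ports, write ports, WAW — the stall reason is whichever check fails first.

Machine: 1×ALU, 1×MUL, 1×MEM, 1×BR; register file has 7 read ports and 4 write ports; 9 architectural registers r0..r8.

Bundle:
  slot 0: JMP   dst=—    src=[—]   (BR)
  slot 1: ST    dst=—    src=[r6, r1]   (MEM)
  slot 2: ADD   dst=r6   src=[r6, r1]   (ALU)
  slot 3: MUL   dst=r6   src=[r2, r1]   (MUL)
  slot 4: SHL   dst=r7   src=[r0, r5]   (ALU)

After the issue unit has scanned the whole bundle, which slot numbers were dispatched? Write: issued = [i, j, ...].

issued = [0, 1, 2]

slot 0 (BR): ISSUE — free A1,Mu1,Ld1,B0 rp7 wp4
slot 1 (MEM): ISSUE — free A1,Mu1,Ld0,B0 rp5 wp4
slot 2 (ALU): ISSUE — free A0,Mu1,Ld0,B0 rp3 wp3
slot 3 (MUL): stall WAW — free A0,Mu1,Ld0,B0 rp3 wp3
slot 4 (ALU): stall FU — free A0,Mu1,Ld0,B0 rp3 wp3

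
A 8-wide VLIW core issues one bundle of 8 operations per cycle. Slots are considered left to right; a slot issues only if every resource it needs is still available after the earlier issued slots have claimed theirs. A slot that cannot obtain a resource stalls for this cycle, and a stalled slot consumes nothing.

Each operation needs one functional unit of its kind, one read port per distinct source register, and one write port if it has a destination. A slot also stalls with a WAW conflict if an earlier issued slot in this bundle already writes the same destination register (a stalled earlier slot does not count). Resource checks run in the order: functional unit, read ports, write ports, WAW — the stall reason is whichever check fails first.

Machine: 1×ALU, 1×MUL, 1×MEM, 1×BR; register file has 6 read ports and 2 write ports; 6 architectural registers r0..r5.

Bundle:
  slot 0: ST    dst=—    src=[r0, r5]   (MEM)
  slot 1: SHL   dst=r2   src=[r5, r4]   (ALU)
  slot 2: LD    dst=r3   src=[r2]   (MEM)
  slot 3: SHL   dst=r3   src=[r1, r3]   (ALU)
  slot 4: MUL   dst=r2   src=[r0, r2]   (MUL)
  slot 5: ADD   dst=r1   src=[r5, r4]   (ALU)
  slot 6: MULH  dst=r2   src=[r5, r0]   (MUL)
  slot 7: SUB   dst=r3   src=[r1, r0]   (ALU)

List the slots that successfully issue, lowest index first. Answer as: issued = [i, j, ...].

issued = [0, 1]

slot 0 (MEM): ISSUE — free A1,Mu1,Ld0,B1 rp4 wp2
slot 1 (ALU): ISSUE — free A0,Mu1,Ld0,B1 rp2 wp1
slot 2 (MEM): stall FU — free A0,Mu1,Ld0,B1 rp2 wp1
slot 3 (ALU): stall FU — free A0,Mu1,Ld0,B1 rp2 wp1
slot 4 (MUL): stall WAW — free A0,Mu1,Ld0,B1 rp2 wp1
slot 5 (ALU): stall FU — free A0,Mu1,Ld0,B1 rp2 wp1
slot 6 (MUL): stall WAW — free A0,Mu1,Ld0,B1 rp2 wp1
slot 7 (ALU): stall FU — free A0,Mu1,Ld0,B1 rp2 wp1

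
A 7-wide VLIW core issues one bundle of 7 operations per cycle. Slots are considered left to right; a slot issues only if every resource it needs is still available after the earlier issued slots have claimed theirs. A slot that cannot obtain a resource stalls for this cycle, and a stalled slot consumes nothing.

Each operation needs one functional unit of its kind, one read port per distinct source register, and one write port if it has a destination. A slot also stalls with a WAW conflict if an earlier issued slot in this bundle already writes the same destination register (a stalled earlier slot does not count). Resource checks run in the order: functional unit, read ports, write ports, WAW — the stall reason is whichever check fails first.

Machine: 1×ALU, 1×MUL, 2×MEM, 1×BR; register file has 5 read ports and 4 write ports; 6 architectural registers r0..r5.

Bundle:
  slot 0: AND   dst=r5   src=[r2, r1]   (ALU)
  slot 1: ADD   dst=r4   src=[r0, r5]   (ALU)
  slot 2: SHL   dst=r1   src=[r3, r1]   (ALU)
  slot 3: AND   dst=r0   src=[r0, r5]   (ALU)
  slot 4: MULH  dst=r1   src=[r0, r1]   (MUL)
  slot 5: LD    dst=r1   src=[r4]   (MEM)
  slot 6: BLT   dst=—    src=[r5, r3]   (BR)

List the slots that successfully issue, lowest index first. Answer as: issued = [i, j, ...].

issued = [0, 4]

[0] ALU needs rd=2 wr=1: ok; after: ALU=0 MUL=1 MEM=2 BR=1, R=3, W=3
[1] ALU needs rd=2 wr=1: FU; after: ALU=0 MUL=1 MEM=2 BR=1, R=3, W=3
[2] ALU needs rd=2 wr=1: FU; after: ALU=0 MUL=1 MEM=2 BR=1, R=3, W=3
[3] ALU needs rd=2 wr=1: FU; after: ALU=0 MUL=1 MEM=2 BR=1, R=3, W=3
[4] MUL needs rd=2 wr=1: ok; after: ALU=0 MUL=0 MEM=2 BR=1, R=1, W=2
[5] MEM needs rd=1 wr=1: WAW; after: ALU=0 MUL=0 MEM=2 BR=1, R=1, W=2
[6] BR needs rd=2 wr=0: RD_PORT; after: ALU=0 MUL=0 MEM=2 BR=1, R=1, W=2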